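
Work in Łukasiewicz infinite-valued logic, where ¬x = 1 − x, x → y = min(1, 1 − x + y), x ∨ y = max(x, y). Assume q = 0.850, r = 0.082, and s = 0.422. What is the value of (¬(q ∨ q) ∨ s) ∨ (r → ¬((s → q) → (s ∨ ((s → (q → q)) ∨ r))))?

q ∨ q = max(0.850, 0.850) = 0.850
¬(q ∨ q) = 1 − 0.850 = 0.150
¬(q ∨ q) ∨ s = max(0.150, 0.422) = 0.422
s → q = min(1, 1 − 0.422 + 0.850) = min(1, 1.428) = 1.000
q → q = min(1, 1 − 0.850 + 0.850) = min(1, 1.000) = 1.000
s → (q → q) = min(1, 1 − 0.422 + 1.000) = min(1, 1.578) = 1.000
(s → (q → q)) ∨ r = max(1.000, 0.082) = 1.000
s ∨ ((s → (q → q)) ∨ r) = max(0.422, 1.000) = 1.000
(s → q) → (s ∨ ((s → (q → q)) ∨ r)) = min(1, 1 − 1.000 + 1.000) = min(1, 1.000) = 1.000
¬((s → q) → (s ∨ ((s → (q → q)) ∨ r))) = 1 − 1.000 = 0.000
r → ¬((s → q) → (s ∨ ((s → (q → q)) ∨ r))) = min(1, 1 − 0.082 + 0.000) = min(1, 0.918) = 0.918
(¬(q ∨ q) ∨ s) ∨ (r → ¬((s → q) → (s ∨ ((s → (q → q)) ∨ r)))) = max(0.422, 0.918) = 0.918

0.918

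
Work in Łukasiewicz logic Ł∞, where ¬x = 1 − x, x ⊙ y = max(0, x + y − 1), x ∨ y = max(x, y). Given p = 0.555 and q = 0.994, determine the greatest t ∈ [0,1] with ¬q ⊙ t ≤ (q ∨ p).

¬q = 1 − 0.994 = 0.006
So the left factor is ¬q = 0.006.
q ∨ p = max(0.994, 0.555) = 0.994
So the right-hand bound is q ∨ p = 0.994.
The residuum of the Łukasiewicz t-norm gives the supremum: min(1, 1 − 0.006 + 0.994).
1 − 0.006 + 0.994 = 1.988, so t = min(1, 1.988) = 1.000.
Check: 0.006 ⊙ 1.000 = max(0, 0.006) = 0.006 ≤ 0.994.

1.000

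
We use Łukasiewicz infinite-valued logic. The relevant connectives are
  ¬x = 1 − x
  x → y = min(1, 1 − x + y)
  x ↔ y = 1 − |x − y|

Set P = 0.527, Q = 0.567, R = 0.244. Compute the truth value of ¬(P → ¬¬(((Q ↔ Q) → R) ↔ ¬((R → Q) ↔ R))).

Q ↔ Q = 1 − |0.567 − 0.567| = 1 − 0.000 = 1.000
(Q ↔ Q) → R = min(1, 1 − 1.000 + 0.244) = min(1, 0.244) = 0.244
R → Q = min(1, 1 − 0.244 + 0.567) = min(1, 1.323) = 1.000
(R → Q) ↔ R = 1 − |1.000 − 0.244| = 1 − 0.756 = 0.244
¬((R → Q) ↔ R) = 1 − 0.244 = 0.756
((Q ↔ Q) → R) ↔ ¬((R → Q) ↔ R) = 1 − |0.244 − 0.756| = 1 − 0.512 = 0.488
¬(((Q ↔ Q) → R) ↔ ¬((R → Q) ↔ R)) = 1 − 0.488 = 0.512
¬¬(((Q ↔ Q) → R) ↔ ¬((R → Q) ↔ R)) = 1 − 0.512 = 0.488
P → ¬¬(((Q ↔ Q) → R) ↔ ¬((R → Q) ↔ R)) = min(1, 1 − 0.527 + 0.488) = min(1, 0.961) = 0.961
¬(P → ¬¬(((Q ↔ Q) → R) ↔ ¬((R → Q) ↔ R))) = 1 − 0.961 = 0.039

0.039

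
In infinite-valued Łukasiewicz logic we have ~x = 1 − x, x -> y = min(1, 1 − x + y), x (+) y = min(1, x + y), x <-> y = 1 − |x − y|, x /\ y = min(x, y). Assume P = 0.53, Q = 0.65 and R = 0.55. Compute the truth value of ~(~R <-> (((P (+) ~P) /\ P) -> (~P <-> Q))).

~R = 1 − 0.55 = 0.45
~P = 1 − 0.53 = 0.47
P (+) ~P = min(1, 0.53 + 0.47) = min(1, 1.00) = 1.00
(P (+) ~P) /\ P = min(1.00, 0.53) = 0.53
~P <-> Q = 1 − |0.47 − 0.65| = 1 − 0.18 = 0.82
((P (+) ~P) /\ P) -> (~P <-> Q) = min(1, 1 − 0.53 + 0.82) = min(1, 1.29) = 1.00
~R <-> (((P (+) ~P) /\ P) -> (~P <-> Q)) = 1 − |0.45 − 1.00| = 1 − 0.55 = 0.45
~(~R <-> (((P (+) ~P) /\ P) -> (~P <-> Q))) = 1 − 0.45 = 0.55

0.55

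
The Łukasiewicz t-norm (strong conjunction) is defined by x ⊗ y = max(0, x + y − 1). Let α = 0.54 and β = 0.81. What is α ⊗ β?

α ⊗ β = max(0, 0.54 + 0.81 − 1) = max(0, 0.35) = 0.35
For comparison, the Gödel (minimum) t-norm min(x, y) would give 0.54.

0.35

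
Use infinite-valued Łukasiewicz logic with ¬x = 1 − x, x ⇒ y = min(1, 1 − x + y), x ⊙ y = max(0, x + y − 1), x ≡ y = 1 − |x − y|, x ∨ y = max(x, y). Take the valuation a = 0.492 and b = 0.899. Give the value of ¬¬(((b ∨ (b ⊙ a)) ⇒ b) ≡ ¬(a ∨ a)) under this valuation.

0.508

b ⊙ a = max(0, 0.899 + 0.492 − 1) = max(0, 0.391) = 0.391
b ∨ (b ⊙ a) = max(0.899, 0.391) = 0.899
(b ∨ (b ⊙ a)) ⇒ b = min(1, 1 − 0.899 + 0.899) = min(1, 1.000) = 1.000
a ∨ a = max(0.492, 0.492) = 0.492
¬(a ∨ a) = 1 − 0.492 = 0.508
((b ∨ (b ⊙ a)) ⇒ b) ≡ ¬(a ∨ a) = 1 − |1.000 − 0.508| = 1 − 0.492 = 0.508
¬(((b ∨ (b ⊙ a)) ⇒ b) ≡ ¬(a ∨ a)) = 1 − 0.508 = 0.492
¬¬(((b ∨ (b ⊙ a)) ⇒ b) ≡ ¬(a ∨ a)) = 1 − 0.492 = 0.508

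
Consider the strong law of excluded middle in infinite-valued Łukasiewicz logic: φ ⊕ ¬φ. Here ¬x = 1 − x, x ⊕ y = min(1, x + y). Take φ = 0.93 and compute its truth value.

1.00

¬φ = 1 − 0.93 = 0.07
φ ⊕ ¬φ = min(1, 0.93 + 0.07) = min(1, 1.00) = 1.00
(As expected: always 1 in Ł∞ since a ⊕ (1−a) = 1.)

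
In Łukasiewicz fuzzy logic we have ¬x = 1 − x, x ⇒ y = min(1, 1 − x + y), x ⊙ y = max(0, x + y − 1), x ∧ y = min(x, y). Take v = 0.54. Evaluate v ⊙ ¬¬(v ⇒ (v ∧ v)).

v ∧ v = min(0.54, 0.54) = 0.54
v ⇒ (v ∧ v) = min(1, 1 − 0.54 + 0.54) = min(1, 1.00) = 1.00
¬(v ⇒ (v ∧ v)) = 1 − 1.00 = 0.00
¬¬(v ⇒ (v ∧ v)) = 1 − 0.00 = 1.00
v ⊙ ¬¬(v ⇒ (v ∧ v)) = max(0, 0.54 + 1.00 − 1) = max(0, 0.54) = 0.54

0.54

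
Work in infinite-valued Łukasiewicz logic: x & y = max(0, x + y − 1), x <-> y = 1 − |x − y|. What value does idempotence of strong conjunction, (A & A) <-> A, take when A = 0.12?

0.88

A & A = max(0, 0.12 + 0.12 − 1) = max(0, -0.76) = 0.00
(A & A) <-> A = 1 − |0.00 − 0.12| = 1 − 0.12 = 0.88
(The value 0.88 < 1 shows this instance is not satisfied; fails in Ł∞ since a ⊗ a = max(0, 2a−1) ≠ a in general.)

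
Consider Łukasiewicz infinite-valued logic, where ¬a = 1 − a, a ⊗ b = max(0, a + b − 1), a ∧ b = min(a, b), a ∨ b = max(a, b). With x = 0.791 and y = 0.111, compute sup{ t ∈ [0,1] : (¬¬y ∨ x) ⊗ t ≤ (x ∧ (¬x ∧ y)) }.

0.320

¬y = 1 − 0.111 = 0.889
¬¬y = 1 − 0.889 = 0.111
¬¬y ∨ x = max(0.111, 0.791) = 0.791
So the left factor is ¬¬y ∨ x = 0.791.
¬x = 1 − 0.791 = 0.209
¬x ∧ y = min(0.209, 0.111) = 0.111
x ∧ (¬x ∧ y) = min(0.791, 0.111) = 0.111
So the right-hand bound is x ∧ (¬x ∧ y) = 0.111.
The residuum of the Łukasiewicz t-norm gives the supremum: min(1, 1 − 0.791 + 0.111).
1 − 0.791 + 0.111 = 0.320, so t = min(1, 0.320) = 0.320.
Check: 0.791 ⊗ 0.320 = max(0, 0.111) = 0.111 ≤ 0.111.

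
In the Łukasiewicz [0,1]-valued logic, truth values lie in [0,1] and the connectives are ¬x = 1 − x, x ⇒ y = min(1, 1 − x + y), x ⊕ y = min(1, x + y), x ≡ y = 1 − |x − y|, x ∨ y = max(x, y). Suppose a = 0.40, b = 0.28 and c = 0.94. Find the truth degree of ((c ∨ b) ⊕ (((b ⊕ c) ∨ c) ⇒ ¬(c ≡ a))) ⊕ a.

c ∨ b = max(0.94, 0.28) = 0.94
b ⊕ c = min(1, 0.28 + 0.94) = min(1, 1.22) = 1.00
(b ⊕ c) ∨ c = max(1.00, 0.94) = 1.00
c ≡ a = 1 − |0.94 − 0.40| = 1 − 0.54 = 0.46
¬(c ≡ a) = 1 − 0.46 = 0.54
((b ⊕ c) ∨ c) ⇒ ¬(c ≡ a) = min(1, 1 − 1.00 + 0.54) = min(1, 0.54) = 0.54
(c ∨ b) ⊕ (((b ⊕ c) ∨ c) ⇒ ¬(c ≡ a)) = min(1, 0.94 + 0.54) = min(1, 1.48) = 1.00
((c ∨ b) ⊕ (((b ⊕ c) ∨ c) ⇒ ¬(c ≡ a))) ⊕ a = min(1, 1.00 + 0.40) = min(1, 1.40) = 1.00

1.00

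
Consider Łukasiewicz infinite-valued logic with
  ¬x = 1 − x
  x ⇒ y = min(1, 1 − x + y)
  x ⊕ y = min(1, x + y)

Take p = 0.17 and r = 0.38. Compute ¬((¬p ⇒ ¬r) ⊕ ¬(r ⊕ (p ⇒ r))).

0.21

¬p = 1 − 0.17 = 0.83
¬r = 1 − 0.38 = 0.62
¬p ⇒ ¬r = min(1, 1 − 0.83 + 0.62) = min(1, 0.79) = 0.79
p ⇒ r = min(1, 1 − 0.17 + 0.38) = min(1, 1.21) = 1.00
r ⊕ (p ⇒ r) = min(1, 0.38 + 1.00) = min(1, 1.38) = 1.00
¬(r ⊕ (p ⇒ r)) = 1 − 1.00 = 0.00
(¬p ⇒ ¬r) ⊕ ¬(r ⊕ (p ⇒ r)) = min(1, 0.79 + 0.00) = min(1, 0.79) = 0.79
¬((¬p ⇒ ¬r) ⊕ ¬(r ⊕ (p ⇒ r))) = 1 − 0.79 = 0.21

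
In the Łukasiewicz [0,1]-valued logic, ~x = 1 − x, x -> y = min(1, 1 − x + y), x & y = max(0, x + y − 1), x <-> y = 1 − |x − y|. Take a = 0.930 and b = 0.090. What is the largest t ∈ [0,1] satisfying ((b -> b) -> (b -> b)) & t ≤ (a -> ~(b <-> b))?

0.070

b -> b = min(1, 1 − 0.090 + 0.090) = min(1, 1.000) = 1.000
(b -> b) -> (b -> b) = min(1, 1 − 1.000 + 1.000) = min(1, 1.000) = 1.000
So the left factor is (b -> b) -> (b -> b) = 1.000.
b <-> b = 1 − |0.090 − 0.090| = 1 − 0.000 = 1.000
~(b <-> b) = 1 − 1.000 = 0.000
a -> ~(b <-> b) = min(1, 1 − 0.930 + 0.000) = min(1, 0.070) = 0.070
So the right-hand bound is a -> ~(b <-> b) = 0.070.
The residuum of the Łukasiewicz t-norm gives the supremum: min(1, 1 − 1.000 + 0.070).
1 − 1.000 + 0.070 = 0.070, so t = min(1, 0.070) = 0.070.
Check: 1.000 & 0.070 = max(0, 0.070) = 0.070 ≤ 0.070.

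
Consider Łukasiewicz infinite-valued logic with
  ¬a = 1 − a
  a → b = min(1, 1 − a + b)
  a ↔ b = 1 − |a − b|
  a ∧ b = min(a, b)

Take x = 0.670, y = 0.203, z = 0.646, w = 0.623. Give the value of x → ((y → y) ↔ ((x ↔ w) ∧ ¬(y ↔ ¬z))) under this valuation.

y → y = min(1, 1 − 0.203 + 0.203) = min(1, 1.000) = 1.000
x ↔ w = 1 − |0.670 − 0.623| = 1 − 0.047 = 0.953
¬z = 1 − 0.646 = 0.354
y ↔ ¬z = 1 − |0.203 − 0.354| = 1 − 0.151 = 0.849
¬(y ↔ ¬z) = 1 − 0.849 = 0.151
(x ↔ w) ∧ ¬(y ↔ ¬z) = min(0.953, 0.151) = 0.151
(y → y) ↔ ((x ↔ w) ∧ ¬(y ↔ ¬z)) = 1 − |1.000 − 0.151| = 1 − 0.849 = 0.151
x → ((y → y) ↔ ((x ↔ w) ∧ ¬(y ↔ ¬z))) = min(1, 1 − 0.670 + 0.151) = min(1, 0.481) = 0.481

0.481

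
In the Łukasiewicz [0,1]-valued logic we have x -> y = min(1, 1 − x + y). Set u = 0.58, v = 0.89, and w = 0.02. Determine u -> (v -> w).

0.55

v -> w = min(1, 1 − 0.89 + 0.02) = min(1, 0.13) = 0.13
u -> (v -> w) = min(1, 1 − 0.58 + 0.13) = min(1, 0.55) = 0.55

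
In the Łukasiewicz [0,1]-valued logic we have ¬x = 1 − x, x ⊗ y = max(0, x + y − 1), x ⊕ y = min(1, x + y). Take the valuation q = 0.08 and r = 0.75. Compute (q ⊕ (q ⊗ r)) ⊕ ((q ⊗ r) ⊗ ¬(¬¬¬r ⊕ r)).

0.08

q ⊗ r = max(0, 0.08 + 0.75 − 1) = max(0, -0.17) = 0.00
q ⊕ (q ⊗ r) = min(1, 0.08 + 0.00) = min(1, 0.08) = 0.08
¬r = 1 − 0.75 = 0.25
¬¬r = 1 − 0.25 = 0.75
¬¬¬r = 1 − 0.75 = 0.25
¬¬¬r ⊕ r = min(1, 0.25 + 0.75) = min(1, 1.00) = 1.00
¬(¬¬¬r ⊕ r) = 1 − 1.00 = 0.00
(q ⊗ r) ⊗ ¬(¬¬¬r ⊕ r) = max(0, 0.00 + 0.00 − 1) = max(0, -1.00) = 0.00
(q ⊕ (q ⊗ r)) ⊕ ((q ⊗ r) ⊗ ¬(¬¬¬r ⊕ r)) = min(1, 0.08 + 0.00) = min(1, 0.08) = 0.08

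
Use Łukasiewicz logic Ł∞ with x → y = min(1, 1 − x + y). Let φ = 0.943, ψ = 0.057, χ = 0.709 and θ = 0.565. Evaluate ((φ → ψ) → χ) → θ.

0.565

φ → ψ = min(1, 1 − 0.943 + 0.057) = min(1, 0.114) = 0.114
(φ → ψ) → χ = min(1, 1 − 0.114 + 0.709) = min(1, 1.595) = 1.000
((φ → ψ) → χ) → θ = min(1, 1 − 1.000 + 0.565) = min(1, 0.565) = 0.565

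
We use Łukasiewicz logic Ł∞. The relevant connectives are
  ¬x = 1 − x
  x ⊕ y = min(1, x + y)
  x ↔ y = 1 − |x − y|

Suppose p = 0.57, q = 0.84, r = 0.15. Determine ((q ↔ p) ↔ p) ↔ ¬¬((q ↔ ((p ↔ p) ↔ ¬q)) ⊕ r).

q ↔ p = 1 − |0.84 − 0.57| = 1 − 0.27 = 0.73
(q ↔ p) ↔ p = 1 − |0.73 − 0.57| = 1 − 0.16 = 0.84
p ↔ p = 1 − |0.57 − 0.57| = 1 − 0.00 = 1.00
¬q = 1 − 0.84 = 0.16
(p ↔ p) ↔ ¬q = 1 − |1.00 − 0.16| = 1 − 0.84 = 0.16
q ↔ ((p ↔ p) ↔ ¬q) = 1 − |0.84 − 0.16| = 1 − 0.68 = 0.32
(q ↔ ((p ↔ p) ↔ ¬q)) ⊕ r = min(1, 0.32 + 0.15) = min(1, 0.47) = 0.47
¬((q ↔ ((p ↔ p) ↔ ¬q)) ⊕ r) = 1 − 0.47 = 0.53
¬¬((q ↔ ((p ↔ p) ↔ ¬q)) ⊕ r) = 1 − 0.53 = 0.47
((q ↔ p) ↔ p) ↔ ¬¬((q ↔ ((p ↔ p) ↔ ¬q)) ⊕ r) = 1 − |0.84 − 0.47| = 1 − 0.37 = 0.63

0.63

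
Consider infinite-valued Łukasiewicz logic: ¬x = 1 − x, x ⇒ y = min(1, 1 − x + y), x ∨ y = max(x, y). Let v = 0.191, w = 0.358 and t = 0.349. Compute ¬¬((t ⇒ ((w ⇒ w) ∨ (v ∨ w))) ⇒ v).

0.191

w ⇒ w = min(1, 1 − 0.358 + 0.358) = min(1, 1.000) = 1.000
v ∨ w = max(0.191, 0.358) = 0.358
(w ⇒ w) ∨ (v ∨ w) = max(1.000, 0.358) = 1.000
t ⇒ ((w ⇒ w) ∨ (v ∨ w)) = min(1, 1 − 0.349 + 1.000) = min(1, 1.651) = 1.000
(t ⇒ ((w ⇒ w) ∨ (v ∨ w))) ⇒ v = min(1, 1 − 1.000 + 0.191) = min(1, 0.191) = 0.191
¬((t ⇒ ((w ⇒ w) ∨ (v ∨ w))) ⇒ v) = 1 − 0.191 = 0.809
¬¬((t ⇒ ((w ⇒ w) ∨ (v ∨ w))) ⇒ v) = 1 − 0.809 = 0.191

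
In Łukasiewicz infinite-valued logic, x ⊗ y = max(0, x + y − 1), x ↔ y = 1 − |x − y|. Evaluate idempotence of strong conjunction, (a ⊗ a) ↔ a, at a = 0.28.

a ⊗ a = max(0, 0.28 + 0.28 − 1) = max(0, -0.44) = 0.00
(a ⊗ a) ↔ a = 1 − |0.00 − 0.28| = 1 − 0.28 = 0.72
(The value 0.72 < 1 shows this instance is not satisfied; fails in Ł∞ since a ⊗ a = max(0, 2a−1) ≠ a in general.)

0.72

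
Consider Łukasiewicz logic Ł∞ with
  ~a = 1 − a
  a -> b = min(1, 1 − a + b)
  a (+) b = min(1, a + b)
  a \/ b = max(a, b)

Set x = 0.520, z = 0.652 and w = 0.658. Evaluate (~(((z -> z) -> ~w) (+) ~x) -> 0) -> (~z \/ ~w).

z -> z = min(1, 1 − 0.652 + 0.652) = min(1, 1.000) = 1.000
~w = 1 − 0.658 = 0.342
(z -> z) -> ~w = min(1, 1 − 1.000 + 0.342) = min(1, 0.342) = 0.342
~x = 1 − 0.520 = 0.480
((z -> z) -> ~w) (+) ~x = min(1, 0.342 + 0.480) = min(1, 0.822) = 0.822
~(((z -> z) -> ~w) (+) ~x) = 1 − 0.822 = 0.178
~(((z -> z) -> ~w) (+) ~x) -> 0 = min(1, 1 − 0.178 + 0.000) = min(1, 0.822) = 0.822
~z = 1 − 0.652 = 0.348
~z \/ ~w = max(0.348, 0.342) = 0.348
(~(((z -> z) -> ~w) (+) ~x) -> 0) -> (~z \/ ~w) = min(1, 1 − 0.822 + 0.348) = min(1, 0.526) = 0.526

0.526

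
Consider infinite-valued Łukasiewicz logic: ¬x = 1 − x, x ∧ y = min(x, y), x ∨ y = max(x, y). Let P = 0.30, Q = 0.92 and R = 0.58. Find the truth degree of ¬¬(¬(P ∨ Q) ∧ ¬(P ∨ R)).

P ∨ Q = max(0.30, 0.92) = 0.92
¬(P ∨ Q) = 1 − 0.92 = 0.08
P ∨ R = max(0.30, 0.58) = 0.58
¬(P ∨ R) = 1 − 0.58 = 0.42
¬(P ∨ Q) ∧ ¬(P ∨ R) = min(0.08, 0.42) = 0.08
¬(¬(P ∨ Q) ∧ ¬(P ∨ R)) = 1 − 0.08 = 0.92
¬¬(¬(P ∨ Q) ∧ ¬(P ∨ R)) = 1 − 0.92 = 0.08

0.08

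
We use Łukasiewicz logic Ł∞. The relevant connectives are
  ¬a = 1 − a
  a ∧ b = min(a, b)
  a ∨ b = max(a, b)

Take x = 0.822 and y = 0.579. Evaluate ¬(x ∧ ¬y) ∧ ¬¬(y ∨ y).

0.579

¬y = 1 − 0.579 = 0.421
x ∧ ¬y = min(0.822, 0.421) = 0.421
¬(x ∧ ¬y) = 1 − 0.421 = 0.579
y ∨ y = max(0.579, 0.579) = 0.579
¬(y ∨ y) = 1 − 0.579 = 0.421
¬¬(y ∨ y) = 1 − 0.421 = 0.579
¬(x ∧ ¬y) ∧ ¬¬(y ∨ y) = min(0.579, 0.579) = 0.579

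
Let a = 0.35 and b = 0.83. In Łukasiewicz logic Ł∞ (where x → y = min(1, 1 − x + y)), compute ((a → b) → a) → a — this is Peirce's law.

1.00

a → b = min(1, 1 − 0.35 + 0.83) = min(1, 1.48) = 1.00
(a → b) → a = min(1, 1 − 1.00 + 0.35) = min(1, 0.35) = 0.35
((a → b) → a) → a = min(1, 1 − 0.35 + 0.35) = min(1, 1.00) = 1.00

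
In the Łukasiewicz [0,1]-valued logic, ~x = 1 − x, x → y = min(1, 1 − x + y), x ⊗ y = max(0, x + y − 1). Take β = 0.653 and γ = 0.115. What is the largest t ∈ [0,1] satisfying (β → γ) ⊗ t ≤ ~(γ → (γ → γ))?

β → γ = min(1, 1 − 0.653 + 0.115) = min(1, 0.462) = 0.462
So the left factor is β → γ = 0.462.
γ → γ = min(1, 1 − 0.115 + 0.115) = min(1, 1.000) = 1.000
γ → (γ → γ) = min(1, 1 − 0.115 + 1.000) = min(1, 1.885) = 1.000
~(γ → (γ → γ)) = 1 − 1.000 = 0.000
So the right-hand bound is ~(γ → (γ → γ)) = 0.000.
The residuum of the Łukasiewicz t-norm gives the supremum: min(1, 1 − 0.462 + 0.000).
1 − 0.462 + 0.000 = 0.538, so t = min(1, 0.538) = 0.538.
Check: 0.462 ⊗ 0.538 = max(0, 0.000) = 0.000 ≤ 0.000.

0.538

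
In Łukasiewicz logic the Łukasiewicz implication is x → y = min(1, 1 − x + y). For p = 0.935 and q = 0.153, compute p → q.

0.218

p → q = min(1, 1 − 0.935 + 0.153) = min(1, 0.218) = 0.218
For comparison, the Gödel implication (1 if x ≤ y else y) would give 0.153.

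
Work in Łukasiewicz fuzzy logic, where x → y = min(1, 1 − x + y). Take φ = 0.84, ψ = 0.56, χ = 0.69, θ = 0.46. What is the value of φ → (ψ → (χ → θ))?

1.00

χ → θ = min(1, 1 − 0.69 + 0.46) = min(1, 0.77) = 0.77
ψ → (χ → θ) = min(1, 1 − 0.56 + 0.77) = min(1, 1.21) = 1.00
φ → (ψ → (χ → θ)) = min(1, 1 − 0.84 + 1.00) = min(1, 1.16) = 1.00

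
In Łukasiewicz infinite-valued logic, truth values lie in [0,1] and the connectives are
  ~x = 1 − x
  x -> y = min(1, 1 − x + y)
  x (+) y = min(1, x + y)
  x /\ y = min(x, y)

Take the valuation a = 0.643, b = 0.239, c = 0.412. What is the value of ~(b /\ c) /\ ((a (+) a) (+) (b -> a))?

0.761

b /\ c = min(0.239, 0.412) = 0.239
~(b /\ c) = 1 − 0.239 = 0.761
a (+) a = min(1, 0.643 + 0.643) = min(1, 1.286) = 1.000
b -> a = min(1, 1 − 0.239 + 0.643) = min(1, 1.404) = 1.000
(a (+) a) (+) (b -> a) = min(1, 1.000 + 1.000) = min(1, 2.000) = 1.000
~(b /\ c) /\ ((a (+) a) (+) (b -> a)) = min(0.761, 1.000) = 0.761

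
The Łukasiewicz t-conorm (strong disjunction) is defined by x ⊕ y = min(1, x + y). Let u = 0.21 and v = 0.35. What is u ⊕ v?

u ⊕ v = min(1, 0.21 + 0.35) = min(1, 0.56) = 0.56
For comparison, the Gödel t-conorm max(x, y) would give 0.35.

0.56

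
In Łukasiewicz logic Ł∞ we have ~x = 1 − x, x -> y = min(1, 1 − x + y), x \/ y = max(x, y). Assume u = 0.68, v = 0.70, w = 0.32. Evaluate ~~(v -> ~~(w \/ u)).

w \/ u = max(0.32, 0.68) = 0.68
~(w \/ u) = 1 − 0.68 = 0.32
~~(w \/ u) = 1 − 0.32 = 0.68
v -> ~~(w \/ u) = min(1, 1 − 0.70 + 0.68) = min(1, 0.98) = 0.98
~(v -> ~~(w \/ u)) = 1 − 0.98 = 0.02
~~(v -> ~~(w \/ u)) = 1 − 0.02 = 0.98

0.98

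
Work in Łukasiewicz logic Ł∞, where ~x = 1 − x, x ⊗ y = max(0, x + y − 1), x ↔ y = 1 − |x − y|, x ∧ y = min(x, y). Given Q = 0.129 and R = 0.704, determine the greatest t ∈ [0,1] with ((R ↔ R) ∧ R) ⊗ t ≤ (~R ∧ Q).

R ↔ R = 1 − |0.704 − 0.704| = 1 − 0.000 = 1.000
(R ↔ R) ∧ R = min(1.000, 0.704) = 0.704
So the left factor is (R ↔ R) ∧ R = 0.704.
~R = 1 − 0.704 = 0.296
~R ∧ Q = min(0.296, 0.129) = 0.129
So the right-hand bound is ~R ∧ Q = 0.129.
The residuum of the Łukasiewicz t-norm gives the supremum: min(1, 1 − 0.704 + 0.129).
1 − 0.704 + 0.129 = 0.425, so t = min(1, 0.425) = 0.425.
Check: 0.704 ⊗ 0.425 = max(0, 0.129) = 0.129 ≤ 0.129.

0.425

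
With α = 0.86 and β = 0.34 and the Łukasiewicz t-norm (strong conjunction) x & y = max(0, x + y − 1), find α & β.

α & β = max(0, 0.86 + 0.34 − 1) = max(0, 0.20) = 0.20
For comparison, the Gödel (minimum) t-norm min(x, y) would give 0.34.

0.20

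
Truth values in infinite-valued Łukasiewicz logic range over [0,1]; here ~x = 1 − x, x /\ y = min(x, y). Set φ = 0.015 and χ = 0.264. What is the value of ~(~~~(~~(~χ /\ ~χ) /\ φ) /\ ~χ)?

~χ = 1 − 0.264 = 0.736
~χ /\ ~χ = min(0.736, 0.736) = 0.736
~(~χ /\ ~χ) = 1 − 0.736 = 0.264
~~(~χ /\ ~χ) = 1 − 0.264 = 0.736
~~(~χ /\ ~χ) /\ φ = min(0.736, 0.015) = 0.015
~(~~(~χ /\ ~χ) /\ φ) = 1 − 0.015 = 0.985
~~(~~(~χ /\ ~χ) /\ φ) = 1 − 0.985 = 0.015
~~~(~~(~χ /\ ~χ) /\ φ) = 1 − 0.015 = 0.985
~~~(~~(~χ /\ ~χ) /\ φ) /\ ~χ = min(0.985, 0.736) = 0.736
~(~~~(~~(~χ /\ ~χ) /\ φ) /\ ~χ) = 1 − 0.736 = 0.264

0.264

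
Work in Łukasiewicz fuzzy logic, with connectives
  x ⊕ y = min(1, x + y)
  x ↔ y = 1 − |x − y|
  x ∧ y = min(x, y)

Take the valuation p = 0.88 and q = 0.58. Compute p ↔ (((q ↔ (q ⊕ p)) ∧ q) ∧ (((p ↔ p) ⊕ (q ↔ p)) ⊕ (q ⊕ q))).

0.70

q ⊕ p = min(1, 0.58 + 0.88) = min(1, 1.46) = 1.00
q ↔ (q ⊕ p) = 1 − |0.58 − 1.00| = 1 − 0.42 = 0.58
(q ↔ (q ⊕ p)) ∧ q = min(0.58, 0.58) = 0.58
p ↔ p = 1 − |0.88 − 0.88| = 1 − 0.00 = 1.00
q ↔ p = 1 − |0.58 − 0.88| = 1 − 0.30 = 0.70
(p ↔ p) ⊕ (q ↔ p) = min(1, 1.00 + 0.70) = min(1, 1.70) = 1.00
q ⊕ q = min(1, 0.58 + 0.58) = min(1, 1.16) = 1.00
((p ↔ p) ⊕ (q ↔ p)) ⊕ (q ⊕ q) = min(1, 1.00 + 1.00) = min(1, 2.00) = 1.00
((q ↔ (q ⊕ p)) ∧ q) ∧ (((p ↔ p) ⊕ (q ↔ p)) ⊕ (q ⊕ q)) = min(0.58, 1.00) = 0.58
p ↔ (((q ↔ (q ⊕ p)) ∧ q) ∧ (((p ↔ p) ⊕ (q ↔ p)) ⊕ (q ⊕ q))) = 1 − |0.88 − 0.58| = 1 − 0.30 = 0.70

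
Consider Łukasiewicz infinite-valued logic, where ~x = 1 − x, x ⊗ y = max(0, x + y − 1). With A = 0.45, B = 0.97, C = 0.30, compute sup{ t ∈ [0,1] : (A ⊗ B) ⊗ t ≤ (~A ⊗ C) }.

A ⊗ B = max(0, 0.45 + 0.97 − 1) = max(0, 0.42) = 0.42
So the left factor is A ⊗ B = 0.42.
~A = 1 − 0.45 = 0.55
~A ⊗ C = max(0, 0.55 + 0.30 − 1) = max(0, -0.15) = 0.00
So the right-hand bound is ~A ⊗ C = 0.00.
The residuum of the Łukasiewicz t-norm gives the supremum: min(1, 1 − 0.42 + 0.00).
1 − 0.42 + 0.00 = 0.58, so t = min(1, 0.58) = 0.58.
Check: 0.42 ⊗ 0.58 = max(0, 0.00) = 0.00 ≤ 0.00.

0.58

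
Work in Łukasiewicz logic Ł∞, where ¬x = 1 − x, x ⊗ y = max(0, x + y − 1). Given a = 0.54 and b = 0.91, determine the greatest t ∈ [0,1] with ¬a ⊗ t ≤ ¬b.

¬a = 1 − 0.54 = 0.46
So the left factor is ¬a = 0.46.
¬b = 1 − 0.91 = 0.09
So the right-hand bound is ¬b = 0.09.
The residuum of the Łukasiewicz t-norm gives the supremum: min(1, 1 − 0.46 + 0.09).
1 − 0.46 + 0.09 = 0.63, so t = min(1, 0.63) = 0.63.
Check: 0.46 ⊗ 0.63 = max(0, 0.09) = 0.09 ≤ 0.09.

0.63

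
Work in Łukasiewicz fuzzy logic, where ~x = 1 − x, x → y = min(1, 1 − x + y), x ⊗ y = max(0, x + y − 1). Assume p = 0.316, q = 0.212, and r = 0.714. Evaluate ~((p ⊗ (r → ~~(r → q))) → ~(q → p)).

r → q = min(1, 1 − 0.714 + 0.212) = min(1, 0.498) = 0.498
~(r → q) = 1 − 0.498 = 0.502
~~(r → q) = 1 − 0.502 = 0.498
r → ~~(r → q) = min(1, 1 − 0.714 + 0.498) = min(1, 0.784) = 0.784
p ⊗ (r → ~~(r → q)) = max(0, 0.316 + 0.784 − 1) = max(0, 0.100) = 0.100
q → p = min(1, 1 − 0.212 + 0.316) = min(1, 1.104) = 1.000
~(q → p) = 1 − 1.000 = 0.000
(p ⊗ (r → ~~(r → q))) → ~(q → p) = min(1, 1 − 0.100 + 0.000) = min(1, 0.900) = 0.900
~((p ⊗ (r → ~~(r → q))) → ~(q → p)) = 1 − 0.900 = 0.100

0.100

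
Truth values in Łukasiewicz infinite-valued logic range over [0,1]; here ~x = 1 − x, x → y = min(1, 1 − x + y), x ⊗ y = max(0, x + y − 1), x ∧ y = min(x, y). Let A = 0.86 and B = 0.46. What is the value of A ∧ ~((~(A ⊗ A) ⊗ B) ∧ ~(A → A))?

0.86

A ⊗ A = max(0, 0.86 + 0.86 − 1) = max(0, 0.72) = 0.72
~(A ⊗ A) = 1 − 0.72 = 0.28
~(A ⊗ A) ⊗ B = max(0, 0.28 + 0.46 − 1) = max(0, -0.26) = 0.00
A → A = min(1, 1 − 0.86 + 0.86) = min(1, 1.00) = 1.00
~(A → A) = 1 − 1.00 = 0.00
(~(A ⊗ A) ⊗ B) ∧ ~(A → A) = min(0.00, 0.00) = 0.00
~((~(A ⊗ A) ⊗ B) ∧ ~(A → A)) = 1 − 0.00 = 1.00
A ∧ ~((~(A ⊗ A) ⊗ B) ∧ ~(A → A)) = min(0.86, 1.00) = 0.86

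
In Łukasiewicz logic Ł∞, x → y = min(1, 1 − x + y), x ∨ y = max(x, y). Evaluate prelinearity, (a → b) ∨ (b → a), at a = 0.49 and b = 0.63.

1.00

a → b = min(1, 1 − 0.49 + 0.63) = min(1, 1.14) = 1.00
b → a = min(1, 1 − 0.63 + 0.49) = min(1, 0.86) = 0.86
(a → b) ∨ (b → a) = max(1.00, 0.86) = 1.00
(As expected: a Ł∞-tautology — holds in every MV-chain.)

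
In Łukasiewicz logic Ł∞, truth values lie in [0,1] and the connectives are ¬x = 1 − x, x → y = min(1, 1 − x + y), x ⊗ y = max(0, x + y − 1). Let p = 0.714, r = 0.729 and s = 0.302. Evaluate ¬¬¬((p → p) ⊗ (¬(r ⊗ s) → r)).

p → p = min(1, 1 − 0.714 + 0.714) = min(1, 1.000) = 1.000
r ⊗ s = max(0, 0.729 + 0.302 − 1) = max(0, 0.031) = 0.031
¬(r ⊗ s) = 1 − 0.031 = 0.969
¬(r ⊗ s) → r = min(1, 1 − 0.969 + 0.729) = min(1, 0.760) = 0.760
(p → p) ⊗ (¬(r ⊗ s) → r) = max(0, 1.000 + 0.760 − 1) = max(0, 0.760) = 0.760
¬((p → p) ⊗ (¬(r ⊗ s) → r)) = 1 − 0.760 = 0.240
¬¬((p → p) ⊗ (¬(r ⊗ s) → r)) = 1 − 0.240 = 0.760
¬¬¬((p → p) ⊗ (¬(r ⊗ s) → r)) = 1 − 0.760 = 0.240

0.240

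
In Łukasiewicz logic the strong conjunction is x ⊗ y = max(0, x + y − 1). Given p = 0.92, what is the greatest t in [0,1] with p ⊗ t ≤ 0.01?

The residuum of the Łukasiewicz t-norm gives the supremum: min(1, 1 − 0.92 + 0.01).
1 − 0.92 + 0.01 = 0.09, so t = min(1, 0.09) = 0.09.
Check: 0.92 ⊗ 0.09 = max(0, 0.01) = 0.01 ≤ 0.01.

0.09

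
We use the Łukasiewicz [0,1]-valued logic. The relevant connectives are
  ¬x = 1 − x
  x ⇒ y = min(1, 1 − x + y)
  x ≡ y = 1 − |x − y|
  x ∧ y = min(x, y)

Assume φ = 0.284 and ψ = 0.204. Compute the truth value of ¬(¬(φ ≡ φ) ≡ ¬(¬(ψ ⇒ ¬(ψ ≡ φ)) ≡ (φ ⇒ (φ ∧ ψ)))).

φ ≡ φ = 1 − |0.284 − 0.284| = 1 − 0.000 = 1.000
¬(φ ≡ φ) = 1 − 1.000 = 0.000
ψ ≡ φ = 1 − |0.204 − 0.284| = 1 − 0.080 = 0.920
¬(ψ ≡ φ) = 1 − 0.920 = 0.080
ψ ⇒ ¬(ψ ≡ φ) = min(1, 1 − 0.204 + 0.080) = min(1, 0.876) = 0.876
¬(ψ ⇒ ¬(ψ ≡ φ)) = 1 − 0.876 = 0.124
φ ∧ ψ = min(0.284, 0.204) = 0.204
φ ⇒ (φ ∧ ψ) = min(1, 1 − 0.284 + 0.204) = min(1, 0.920) = 0.920
¬(ψ ⇒ ¬(ψ ≡ φ)) ≡ (φ ⇒ (φ ∧ ψ)) = 1 − |0.124 − 0.920| = 1 − 0.796 = 0.204
¬(¬(ψ ⇒ ¬(ψ ≡ φ)) ≡ (φ ⇒ (φ ∧ ψ))) = 1 − 0.204 = 0.796
¬(φ ≡ φ) ≡ ¬(¬(ψ ⇒ ¬(ψ ≡ φ)) ≡ (φ ⇒ (φ ∧ ψ))) = 1 − |0.000 − 0.796| = 1 − 0.796 = 0.204
¬(¬(φ ≡ φ) ≡ ¬(¬(ψ ⇒ ¬(ψ ≡ φ)) ≡ (φ ⇒ (φ ∧ ψ)))) = 1 − 0.204 = 0.796

0.796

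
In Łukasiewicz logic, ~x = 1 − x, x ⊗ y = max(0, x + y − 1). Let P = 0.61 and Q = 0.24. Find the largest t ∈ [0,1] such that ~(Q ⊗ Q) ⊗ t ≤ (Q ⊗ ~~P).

Q ⊗ Q = max(0, 0.24 + 0.24 − 1) = max(0, -0.52) = 0.00
~(Q ⊗ Q) = 1 − 0.00 = 1.00
So the left factor is ~(Q ⊗ Q) = 1.00.
~P = 1 − 0.61 = 0.39
~~P = 1 − 0.39 = 0.61
Q ⊗ ~~P = max(0, 0.24 + 0.61 − 1) = max(0, -0.15) = 0.00
So the right-hand bound is Q ⊗ ~~P = 0.00.
The residuum of the Łukasiewicz t-norm gives the supremum: min(1, 1 − 1.00 + 0.00).
1 − 1.00 + 0.00 = 0.00, so t = min(1, 0.00) = 0.00.
Check: 1.00 ⊗ 0.00 = max(0, 0.00) = 0.00 ≤ 0.00.

0.00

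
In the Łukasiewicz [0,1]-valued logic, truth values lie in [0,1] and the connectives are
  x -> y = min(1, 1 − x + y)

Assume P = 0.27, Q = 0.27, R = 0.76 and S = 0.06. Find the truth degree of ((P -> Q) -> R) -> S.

P -> Q = min(1, 1 − 0.27 + 0.27) = min(1, 1.00) = 1.00
(P -> Q) -> R = min(1, 1 − 1.00 + 0.76) = min(1, 0.76) = 0.76
((P -> Q) -> R) -> S = min(1, 1 − 0.76 + 0.06) = min(1, 0.30) = 0.30

0.30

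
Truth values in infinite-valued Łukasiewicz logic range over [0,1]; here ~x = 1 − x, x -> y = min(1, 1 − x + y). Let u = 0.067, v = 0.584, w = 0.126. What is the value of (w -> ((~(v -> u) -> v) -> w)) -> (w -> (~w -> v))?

1.000

v -> u = min(1, 1 − 0.584 + 0.067) = min(1, 0.483) = 0.483
~(v -> u) = 1 − 0.483 = 0.517
~(v -> u) -> v = min(1, 1 − 0.517 + 0.584) = min(1, 1.067) = 1.000
(~(v -> u) -> v) -> w = min(1, 1 − 1.000 + 0.126) = min(1, 0.126) = 0.126
w -> ((~(v -> u) -> v) -> w) = min(1, 1 − 0.126 + 0.126) = min(1, 1.000) = 1.000
~w = 1 − 0.126 = 0.874
~w -> v = min(1, 1 − 0.874 + 0.584) = min(1, 0.710) = 0.710
w -> (~w -> v) = min(1, 1 − 0.126 + 0.710) = min(1, 1.584) = 1.000
(w -> ((~(v -> u) -> v) -> w)) -> (w -> (~w -> v)) = min(1, 1 − 1.000 + 1.000) = min(1, 1.000) = 1.000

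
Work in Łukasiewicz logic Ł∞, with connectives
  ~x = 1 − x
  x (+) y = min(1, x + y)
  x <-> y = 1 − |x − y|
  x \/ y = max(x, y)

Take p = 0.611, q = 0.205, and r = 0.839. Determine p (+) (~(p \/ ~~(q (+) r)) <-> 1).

q (+) r = min(1, 0.205 + 0.839) = min(1, 1.044) = 1.000
~(q (+) r) = 1 − 1.000 = 0.000
~~(q (+) r) = 1 − 0.000 = 1.000
p \/ ~~(q (+) r) = max(0.611, 1.000) = 1.000
~(p \/ ~~(q (+) r)) = 1 − 1.000 = 0.000
~(p \/ ~~(q (+) r)) <-> 1 = 1 − |0.000 − 1.000| = 1 − 1.000 = 0.000
p (+) (~(p \/ ~~(q (+) r)) <-> 1) = min(1, 0.611 + 0.000) = min(1, 0.611) = 0.611

0.611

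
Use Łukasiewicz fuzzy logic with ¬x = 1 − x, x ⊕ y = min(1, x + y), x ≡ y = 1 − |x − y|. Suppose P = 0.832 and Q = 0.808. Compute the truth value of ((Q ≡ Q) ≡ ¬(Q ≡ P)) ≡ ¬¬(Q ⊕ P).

0.024

Q ≡ Q = 1 − |0.808 − 0.808| = 1 − 0.000 = 1.000
Q ≡ P = 1 − |0.808 − 0.832| = 1 − 0.024 = 0.976
¬(Q ≡ P) = 1 − 0.976 = 0.024
(Q ≡ Q) ≡ ¬(Q ≡ P) = 1 − |1.000 − 0.024| = 1 − 0.976 = 0.024
Q ⊕ P = min(1, 0.808 + 0.832) = min(1, 1.640) = 1.000
¬(Q ⊕ P) = 1 − 1.000 = 0.000
¬¬(Q ⊕ P) = 1 − 0.000 = 1.000
((Q ≡ Q) ≡ ¬(Q ≡ P)) ≡ ¬¬(Q ⊕ P) = 1 − |0.024 − 1.000| = 1 − 0.976 = 0.024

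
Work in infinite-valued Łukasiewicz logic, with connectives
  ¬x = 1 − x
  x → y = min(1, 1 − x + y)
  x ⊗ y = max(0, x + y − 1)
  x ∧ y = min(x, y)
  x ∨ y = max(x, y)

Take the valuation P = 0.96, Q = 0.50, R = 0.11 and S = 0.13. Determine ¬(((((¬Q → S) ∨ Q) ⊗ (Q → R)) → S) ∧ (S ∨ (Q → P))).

0.11

¬Q = 1 − 0.50 = 0.50
¬Q → S = min(1, 1 − 0.50 + 0.13) = min(1, 0.63) = 0.63
(¬Q → S) ∨ Q = max(0.63, 0.50) = 0.63
Q → R = min(1, 1 − 0.50 + 0.11) = min(1, 0.61) = 0.61
((¬Q → S) ∨ Q) ⊗ (Q → R) = max(0, 0.63 + 0.61 − 1) = max(0, 0.24) = 0.24
(((¬Q → S) ∨ Q) ⊗ (Q → R)) → S = min(1, 1 − 0.24 + 0.13) = min(1, 0.89) = 0.89
Q → P = min(1, 1 − 0.50 + 0.96) = min(1, 1.46) = 1.00
S ∨ (Q → P) = max(0.13, 1.00) = 1.00
((((¬Q → S) ∨ Q) ⊗ (Q → R)) → S) ∧ (S ∨ (Q → P)) = min(0.89, 1.00) = 0.89
¬(((((¬Q → S) ∨ Q) ⊗ (Q → R)) → S) ∧ (S ∨ (Q → P))) = 1 − 0.89 = 0.11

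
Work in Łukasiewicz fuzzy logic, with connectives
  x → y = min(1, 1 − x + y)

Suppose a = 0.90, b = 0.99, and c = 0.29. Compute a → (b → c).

b → c = min(1, 1 − 0.99 + 0.29) = min(1, 0.30) = 0.30
a → (b → c) = min(1, 1 − 0.90 + 0.30) = min(1, 0.40) = 0.40

0.40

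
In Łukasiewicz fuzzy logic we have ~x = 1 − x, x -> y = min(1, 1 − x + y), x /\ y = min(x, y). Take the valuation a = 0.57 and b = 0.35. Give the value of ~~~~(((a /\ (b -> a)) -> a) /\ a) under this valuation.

0.57

b -> a = min(1, 1 − 0.35 + 0.57) = min(1, 1.22) = 1.00
a /\ (b -> a) = min(0.57, 1.00) = 0.57
(a /\ (b -> a)) -> a = min(1, 1 − 0.57 + 0.57) = min(1, 1.00) = 1.00
((a /\ (b -> a)) -> a) /\ a = min(1.00, 0.57) = 0.57
~(((a /\ (b -> a)) -> a) /\ a) = 1 − 0.57 = 0.43
~~(((a /\ (b -> a)) -> a) /\ a) = 1 − 0.43 = 0.57
~~~(((a /\ (b -> a)) -> a) /\ a) = 1 − 0.57 = 0.43
~~~~(((a /\ (b -> a)) -> a) /\ a) = 1 − 0.43 = 0.57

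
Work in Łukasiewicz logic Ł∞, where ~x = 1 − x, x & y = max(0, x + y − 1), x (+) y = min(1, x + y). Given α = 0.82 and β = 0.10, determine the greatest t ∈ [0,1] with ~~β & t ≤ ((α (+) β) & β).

~β = 1 − 0.10 = 0.90
~~β = 1 − 0.90 = 0.10
So the left factor is ~~β = 0.10.
α (+) β = min(1, 0.82 + 0.10) = min(1, 0.92) = 0.92
(α (+) β) & β = max(0, 0.92 + 0.10 − 1) = max(0, 0.02) = 0.02
So the right-hand bound is (α (+) β) & β = 0.02.
The residuum of the Łukasiewicz t-norm gives the supremum: min(1, 1 − 0.10 + 0.02).
1 − 0.10 + 0.02 = 0.92, so t = min(1, 0.92) = 0.92.
Check: 0.10 & 0.92 = max(0, 0.02) = 0.02 ≤ 0.02.

0.92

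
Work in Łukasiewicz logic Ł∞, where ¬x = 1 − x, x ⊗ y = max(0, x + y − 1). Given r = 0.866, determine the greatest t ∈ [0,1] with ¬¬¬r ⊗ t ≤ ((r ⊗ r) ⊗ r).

1.000

¬r = 1 − 0.866 = 0.134
¬¬r = 1 − 0.134 = 0.866
¬¬¬r = 1 − 0.866 = 0.134
So the left factor is ¬¬¬r = 0.134.
r ⊗ r = max(0, 0.866 + 0.866 − 1) = max(0, 0.732) = 0.732
(r ⊗ r) ⊗ r = max(0, 0.732 + 0.866 − 1) = max(0, 0.598) = 0.598
So the right-hand bound is (r ⊗ r) ⊗ r = 0.598.
The residuum of the Łukasiewicz t-norm gives the supremum: min(1, 1 − 0.134 + 0.598).
1 − 0.134 + 0.598 = 1.464, so t = min(1, 1.464) = 1.000.
Check: 0.134 ⊗ 1.000 = max(0, 0.134) = 0.134 ≤ 0.598.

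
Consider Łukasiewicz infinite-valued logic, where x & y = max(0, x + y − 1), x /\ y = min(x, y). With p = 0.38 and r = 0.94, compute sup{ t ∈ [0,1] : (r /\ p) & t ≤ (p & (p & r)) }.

0.62

r /\ p = min(0.94, 0.38) = 0.38
So the left factor is r /\ p = 0.38.
p & r = max(0, 0.38 + 0.94 − 1) = max(0, 0.32) = 0.32
p & (p & r) = max(0, 0.38 + 0.32 − 1) = max(0, -0.30) = 0.00
So the right-hand bound is p & (p & r) = 0.00.
The residuum of the Łukasiewicz t-norm gives the supremum: min(1, 1 − 0.38 + 0.00).
1 − 0.38 + 0.00 = 0.62, so t = min(1, 0.62) = 0.62.
Check: 0.38 & 0.62 = max(0, 0.00) = 0.00 ≤ 0.00.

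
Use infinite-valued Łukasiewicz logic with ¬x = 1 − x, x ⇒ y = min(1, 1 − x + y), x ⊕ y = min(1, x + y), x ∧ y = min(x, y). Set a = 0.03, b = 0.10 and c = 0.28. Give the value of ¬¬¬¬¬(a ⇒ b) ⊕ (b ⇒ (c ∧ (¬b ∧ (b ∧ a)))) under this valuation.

0.93

a ⇒ b = min(1, 1 − 0.03 + 0.10) = min(1, 1.07) = 1.00
¬(a ⇒ b) = 1 − 1.00 = 0.00
¬¬(a ⇒ b) = 1 − 0.00 = 1.00
¬¬¬(a ⇒ b) = 1 − 1.00 = 0.00
¬¬¬¬(a ⇒ b) = 1 − 0.00 = 1.00
¬¬¬¬¬(a ⇒ b) = 1 − 1.00 = 0.00
¬b = 1 − 0.10 = 0.90
b ∧ a = min(0.10, 0.03) = 0.03
¬b ∧ (b ∧ a) = min(0.90, 0.03) = 0.03
c ∧ (¬b ∧ (b ∧ a)) = min(0.28, 0.03) = 0.03
b ⇒ (c ∧ (¬b ∧ (b ∧ a))) = min(1, 1 − 0.10 + 0.03) = min(1, 0.93) = 0.93
¬¬¬¬¬(a ⇒ b) ⊕ (b ⇒ (c ∧ (¬b ∧ (b ∧ a)))) = min(1, 0.00 + 0.93) = min(1, 0.93) = 0.93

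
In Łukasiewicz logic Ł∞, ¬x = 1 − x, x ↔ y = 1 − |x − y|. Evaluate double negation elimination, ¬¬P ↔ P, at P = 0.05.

¬P = 1 − 0.05 = 0.95
¬¬P = 1 − 0.95 = 0.05
¬¬P ↔ P = 1 − |0.05 − 0.05| = 1 − 0.00 = 1.00
(As expected: always 1 in Ł∞ since negation is involutive.)

1.00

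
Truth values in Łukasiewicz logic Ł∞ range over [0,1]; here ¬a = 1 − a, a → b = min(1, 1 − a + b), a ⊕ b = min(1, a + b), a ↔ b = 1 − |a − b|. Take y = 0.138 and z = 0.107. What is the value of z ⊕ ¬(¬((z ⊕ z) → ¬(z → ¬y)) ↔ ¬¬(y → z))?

z ⊕ z = min(1, 0.107 + 0.107) = min(1, 0.214) = 0.214
¬y = 1 − 0.138 = 0.862
z → ¬y = min(1, 1 − 0.107 + 0.862) = min(1, 1.755) = 1.000
¬(z → ¬y) = 1 − 1.000 = 0.000
(z ⊕ z) → ¬(z → ¬y) = min(1, 1 − 0.214 + 0.000) = min(1, 0.786) = 0.786
¬((z ⊕ z) → ¬(z → ¬y)) = 1 − 0.786 = 0.214
y → z = min(1, 1 − 0.138 + 0.107) = min(1, 0.969) = 0.969
¬(y → z) = 1 − 0.969 = 0.031
¬¬(y → z) = 1 − 0.031 = 0.969
¬((z ⊕ z) → ¬(z → ¬y)) ↔ ¬¬(y → z) = 1 − |0.214 − 0.969| = 1 − 0.755 = 0.245
¬(¬((z ⊕ z) → ¬(z → ¬y)) ↔ ¬¬(y → z)) = 1 − 0.245 = 0.755
z ⊕ ¬(¬((z ⊕ z) → ¬(z → ¬y)) ↔ ¬¬(y → z)) = min(1, 0.107 + 0.755) = min(1, 0.862) = 0.862

0.862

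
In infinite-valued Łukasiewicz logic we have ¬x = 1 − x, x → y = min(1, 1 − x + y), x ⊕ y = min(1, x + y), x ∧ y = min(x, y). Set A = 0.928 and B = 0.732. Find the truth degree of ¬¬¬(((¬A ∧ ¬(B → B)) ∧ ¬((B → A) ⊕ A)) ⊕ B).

¬A = 1 − 0.928 = 0.072
B → B = min(1, 1 − 0.732 + 0.732) = min(1, 1.000) = 1.000
¬(B → B) = 1 − 1.000 = 0.000
¬A ∧ ¬(B → B) = min(0.072, 0.000) = 0.000
B → A = min(1, 1 − 0.732 + 0.928) = min(1, 1.196) = 1.000
(B → A) ⊕ A = min(1, 1.000 + 0.928) = min(1, 1.928) = 1.000
¬((B → A) ⊕ A) = 1 − 1.000 = 0.000
(¬A ∧ ¬(B → B)) ∧ ¬((B → A) ⊕ A) = min(0.000, 0.000) = 0.000
((¬A ∧ ¬(B → B)) ∧ ¬((B → A) ⊕ A)) ⊕ B = min(1, 0.000 + 0.732) = min(1, 0.732) = 0.732
¬(((¬A ∧ ¬(B → B)) ∧ ¬((B → A) ⊕ A)) ⊕ B) = 1 − 0.732 = 0.268
¬¬(((¬A ∧ ¬(B → B)) ∧ ¬((B → A) ⊕ A)) ⊕ B) = 1 − 0.268 = 0.732
¬¬¬(((¬A ∧ ¬(B → B)) ∧ ¬((B → A) ⊕ A)) ⊕ B) = 1 − 0.732 = 0.268

0.268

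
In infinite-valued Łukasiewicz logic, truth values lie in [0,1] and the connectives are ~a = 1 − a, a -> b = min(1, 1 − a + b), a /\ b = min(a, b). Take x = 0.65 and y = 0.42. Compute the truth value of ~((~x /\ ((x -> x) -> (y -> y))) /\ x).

0.65

~x = 1 − 0.65 = 0.35
x -> x = min(1, 1 − 0.65 + 0.65) = min(1, 1.00) = 1.00
y -> y = min(1, 1 − 0.42 + 0.42) = min(1, 1.00) = 1.00
(x -> x) -> (y -> y) = min(1, 1 − 1.00 + 1.00) = min(1, 1.00) = 1.00
~x /\ ((x -> x) -> (y -> y)) = min(0.35, 1.00) = 0.35
(~x /\ ((x -> x) -> (y -> y))) /\ x = min(0.35, 0.65) = 0.35
~((~x /\ ((x -> x) -> (y -> y))) /\ x) = 1 − 0.35 = 0.65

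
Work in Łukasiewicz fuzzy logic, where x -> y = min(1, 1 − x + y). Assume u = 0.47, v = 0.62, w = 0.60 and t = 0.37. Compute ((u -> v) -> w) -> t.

u -> v = min(1, 1 − 0.47 + 0.62) = min(1, 1.15) = 1.00
(u -> v) -> w = min(1, 1 − 1.00 + 0.60) = min(1, 0.60) = 0.60
((u -> v) -> w) -> t = min(1, 1 − 0.60 + 0.37) = min(1, 0.77) = 0.77

0.77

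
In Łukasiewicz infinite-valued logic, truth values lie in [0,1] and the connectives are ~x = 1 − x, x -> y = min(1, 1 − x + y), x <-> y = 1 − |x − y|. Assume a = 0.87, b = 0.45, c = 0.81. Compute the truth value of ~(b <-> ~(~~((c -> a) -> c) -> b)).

c -> a = min(1, 1 − 0.81 + 0.87) = min(1, 1.06) = 1.00
(c -> a) -> c = min(1, 1 − 1.00 + 0.81) = min(1, 0.81) = 0.81
~((c -> a) -> c) = 1 − 0.81 = 0.19
~~((c -> a) -> c) = 1 − 0.19 = 0.81
~~((c -> a) -> c) -> b = min(1, 1 − 0.81 + 0.45) = min(1, 0.64) = 0.64
~(~~((c -> a) -> c) -> b) = 1 − 0.64 = 0.36
b <-> ~(~~((c -> a) -> c) -> b) = 1 − |0.45 − 0.36| = 1 − 0.09 = 0.91
~(b <-> ~(~~((c -> a) -> c) -> b)) = 1 − 0.91 = 0.09

0.09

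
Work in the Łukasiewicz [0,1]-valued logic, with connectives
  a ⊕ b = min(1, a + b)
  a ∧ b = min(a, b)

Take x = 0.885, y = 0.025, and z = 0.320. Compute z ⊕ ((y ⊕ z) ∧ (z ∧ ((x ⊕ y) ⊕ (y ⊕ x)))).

0.640

y ⊕ z = min(1, 0.025 + 0.320) = min(1, 0.345) = 0.345
x ⊕ y = min(1, 0.885 + 0.025) = min(1, 0.910) = 0.910
y ⊕ x = min(1, 0.025 + 0.885) = min(1, 0.910) = 0.910
(x ⊕ y) ⊕ (y ⊕ x) = min(1, 0.910 + 0.910) = min(1, 1.820) = 1.000
z ∧ ((x ⊕ y) ⊕ (y ⊕ x)) = min(0.320, 1.000) = 0.320
(y ⊕ z) ∧ (z ∧ ((x ⊕ y) ⊕ (y ⊕ x))) = min(0.345, 0.320) = 0.320
z ⊕ ((y ⊕ z) ∧ (z ∧ ((x ⊕ y) ⊕ (y ⊕ x)))) = min(1, 0.320 + 0.320) = min(1, 0.640) = 0.640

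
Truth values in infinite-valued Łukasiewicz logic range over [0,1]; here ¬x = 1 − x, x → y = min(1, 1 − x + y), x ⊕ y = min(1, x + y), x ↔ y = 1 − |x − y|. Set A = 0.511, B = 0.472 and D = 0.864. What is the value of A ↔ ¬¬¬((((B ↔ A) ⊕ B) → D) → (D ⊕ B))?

0.489

B ↔ A = 1 − |0.472 − 0.511| = 1 − 0.039 = 0.961
(B ↔ A) ⊕ B = min(1, 0.961 + 0.472) = min(1, 1.433) = 1.000
((B ↔ A) ⊕ B) → D = min(1, 1 − 1.000 + 0.864) = min(1, 0.864) = 0.864
D ⊕ B = min(1, 0.864 + 0.472) = min(1, 1.336) = 1.000
(((B ↔ A) ⊕ B) → D) → (D ⊕ B) = min(1, 1 − 0.864 + 1.000) = min(1, 1.136) = 1.000
¬((((B ↔ A) ⊕ B) → D) → (D ⊕ B)) = 1 − 1.000 = 0.000
¬¬((((B ↔ A) ⊕ B) → D) → (D ⊕ B)) = 1 − 0.000 = 1.000
¬¬¬((((B ↔ A) ⊕ B) → D) → (D ⊕ B)) = 1 − 1.000 = 0.000
A ↔ ¬¬¬((((B ↔ A) ⊕ B) → D) → (D ⊕ B)) = 1 − |0.511 − 0.000| = 1 − 0.511 = 0.489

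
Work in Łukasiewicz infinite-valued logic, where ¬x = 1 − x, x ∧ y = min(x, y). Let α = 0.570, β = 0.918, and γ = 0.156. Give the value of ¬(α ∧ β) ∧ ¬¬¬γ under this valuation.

0.430

α ∧ β = min(0.570, 0.918) = 0.570
¬(α ∧ β) = 1 − 0.570 = 0.430
¬γ = 1 − 0.156 = 0.844
¬¬γ = 1 − 0.844 = 0.156
¬¬¬γ = 1 − 0.156 = 0.844
¬(α ∧ β) ∧ ¬¬¬γ = min(0.430, 0.844) = 0.430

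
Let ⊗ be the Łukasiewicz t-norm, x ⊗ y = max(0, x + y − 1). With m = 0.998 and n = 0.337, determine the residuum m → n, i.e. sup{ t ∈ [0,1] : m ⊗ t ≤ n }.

0.339

The residuum of the Łukasiewicz t-norm gives the supremum: min(1, 1 − 0.998 + 0.337).
1 − 0.998 + 0.337 = 0.339, so t = min(1, 0.339) = 0.339.
Check: 0.998 ⊗ 0.339 = max(0, 0.337) = 0.337 ≤ 0.337.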